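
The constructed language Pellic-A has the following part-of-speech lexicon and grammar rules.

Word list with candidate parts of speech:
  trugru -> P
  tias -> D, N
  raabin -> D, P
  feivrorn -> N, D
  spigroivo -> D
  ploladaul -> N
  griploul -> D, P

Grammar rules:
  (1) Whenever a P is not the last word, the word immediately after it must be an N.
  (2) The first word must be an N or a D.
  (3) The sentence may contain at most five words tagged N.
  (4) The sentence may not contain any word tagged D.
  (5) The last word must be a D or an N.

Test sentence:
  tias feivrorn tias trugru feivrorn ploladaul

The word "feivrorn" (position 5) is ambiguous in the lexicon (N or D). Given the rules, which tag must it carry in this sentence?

Candidates per position — 1:tias {D,N}; 2:feivrorn {N,D}; 3:tias {D,N}; 4:trugru {P}; 5:feivrorn {N,D}; 6:ploladaul {N}.
Position 1: D is ruled out by rule 4; that leaves N.
Position 2: D is ruled out by rule 4; that leaves N.
Position 3: D is ruled out by rule 4; that leaves N.
Position 5: D is ruled out by rule 1; that leaves N.
So the tagging must be: N N N P N N.
Verifying each rule — rule 1 satisfied; rule 2 satisfied; rule 3 satisfied; rule 4 satisfied; rule 5 satisfied.

N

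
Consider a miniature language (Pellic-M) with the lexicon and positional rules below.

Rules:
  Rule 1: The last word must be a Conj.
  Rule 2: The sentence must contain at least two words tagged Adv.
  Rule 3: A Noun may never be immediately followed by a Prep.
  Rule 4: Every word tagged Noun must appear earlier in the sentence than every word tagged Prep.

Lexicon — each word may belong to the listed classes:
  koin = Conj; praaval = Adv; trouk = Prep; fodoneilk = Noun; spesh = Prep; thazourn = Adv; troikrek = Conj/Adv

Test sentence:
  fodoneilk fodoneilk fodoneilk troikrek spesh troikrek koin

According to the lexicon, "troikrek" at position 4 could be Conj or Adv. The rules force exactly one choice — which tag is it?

Adv

Candidates per position — 1:fodoneilk {Noun}; 2:fodoneilk {Noun}; 3:fodoneilk {Noun}; 4:troikrek {Conj,Adv}; 5:spesh {Prep}; 6:troikrek {Conj,Adv}; 7:koin {Conj}.
Word 4 cannot be Conj — rule 2 would then fail for every completion. It is Adv.
Word 6 cannot be Conj — rule 2 would then fail for every completion. It is Adv.
The only consistent sequence is: Noun Noun Noun Adv Prep Adv Conj.
Checking: rule 1 satisfied; rule 2 satisfied; rule 3 satisfied; rule 4 satisfied.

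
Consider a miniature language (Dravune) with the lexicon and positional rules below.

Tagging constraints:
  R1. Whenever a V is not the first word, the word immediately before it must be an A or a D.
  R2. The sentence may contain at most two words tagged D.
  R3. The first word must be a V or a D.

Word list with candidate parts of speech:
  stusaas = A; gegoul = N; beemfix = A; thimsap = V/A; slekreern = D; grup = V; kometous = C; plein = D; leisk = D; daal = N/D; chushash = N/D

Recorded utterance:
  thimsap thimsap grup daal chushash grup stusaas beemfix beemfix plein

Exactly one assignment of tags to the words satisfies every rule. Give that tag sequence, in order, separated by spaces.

V A V N D V A A A D

Candidates per position — 1:thimsap {V,A}; 2:thimsap {V,A}; 3:grup {V}; 4:daal {N,D}; 5:chushash {N,D}; 6:grup {V}; 7:stusaas {A}; 8:beemfix {A}; 9:beemfix {A}; 10:plein {D}.
At position 1, choosing A makes rule 3 impossible to satisfy; hence V.
At position 2, choosing V makes rule 1 impossible to satisfy; hence A.
At position 5, choosing N makes rule 1 impossible to satisfy; hence D.
At position 4, choosing D makes rule 2 impossible to satisfy; hence N.
The only consistent sequence is: V A V N D V A A A D.
Check: rule 1 ok; rule 2 ok; rule 3 ok.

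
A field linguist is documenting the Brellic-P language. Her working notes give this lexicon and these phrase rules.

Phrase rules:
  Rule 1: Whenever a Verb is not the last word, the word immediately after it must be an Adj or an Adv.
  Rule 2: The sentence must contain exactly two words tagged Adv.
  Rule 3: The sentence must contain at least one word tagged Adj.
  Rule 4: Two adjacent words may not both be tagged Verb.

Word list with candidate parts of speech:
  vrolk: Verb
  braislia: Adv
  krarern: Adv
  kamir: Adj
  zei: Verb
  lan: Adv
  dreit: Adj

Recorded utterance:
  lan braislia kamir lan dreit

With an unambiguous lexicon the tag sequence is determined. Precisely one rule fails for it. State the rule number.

2

Fixed tagging: Adv Adv Adj Adv Adj.
Checking each rule: R1 holds, R2 violated, R3 holds, R4 holds.
Only rule 2 fails.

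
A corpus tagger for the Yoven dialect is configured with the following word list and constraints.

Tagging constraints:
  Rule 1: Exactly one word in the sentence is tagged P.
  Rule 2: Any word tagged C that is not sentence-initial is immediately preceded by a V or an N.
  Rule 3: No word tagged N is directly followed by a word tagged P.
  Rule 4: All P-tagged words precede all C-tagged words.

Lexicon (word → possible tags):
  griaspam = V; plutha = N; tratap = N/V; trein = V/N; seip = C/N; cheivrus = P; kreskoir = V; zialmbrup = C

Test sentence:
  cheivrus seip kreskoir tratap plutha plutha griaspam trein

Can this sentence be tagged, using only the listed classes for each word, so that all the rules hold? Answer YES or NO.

YES

Candidates per position — 1:cheivrus {P}; 2:seip {C,N}; 3:kreskoir {V}; 4:tratap {N,V}; 5:plutha {N}; 6:plutha {N}; 7:griaspam {V}; 8:trein {V,N}.
One satisfying assignment: P N V V N N V N.
Checking: rule 1 holds; rule 2 holds; rule 3 holds; rule 4 holds.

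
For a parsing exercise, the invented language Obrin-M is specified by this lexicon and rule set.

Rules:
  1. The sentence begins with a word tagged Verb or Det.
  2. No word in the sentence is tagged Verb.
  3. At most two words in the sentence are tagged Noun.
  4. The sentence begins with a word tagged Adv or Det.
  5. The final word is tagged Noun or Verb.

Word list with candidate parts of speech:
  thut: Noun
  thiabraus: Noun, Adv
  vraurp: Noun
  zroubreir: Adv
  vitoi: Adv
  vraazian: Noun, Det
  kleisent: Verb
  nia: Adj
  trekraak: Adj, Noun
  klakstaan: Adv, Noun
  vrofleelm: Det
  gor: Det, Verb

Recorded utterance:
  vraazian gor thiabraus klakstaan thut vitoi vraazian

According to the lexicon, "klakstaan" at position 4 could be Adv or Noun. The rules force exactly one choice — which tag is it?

Candidates per position — 1:vraazian {Noun,Det}; 2:gor {Det,Verb}; 3:thiabraus {Noun,Adv}; 4:klakstaan {Adv,Noun}; 5:thut {Noun}; 6:vitoi {Adv}; 7:vraazian {Noun,Det}.
If word 1 were Noun, no tagging could satisfy rule 1; so word 1 is Det.
If word 2 were Verb, no tagging could satisfy rule 2; so word 2 is Det.
If word 7 were Det, no tagging could satisfy rule 5; so word 7 is Noun.
If word 3 were Noun, no tagging could satisfy rule 3; so word 3 is Adv.
If word 4 were Noun, no tagging could satisfy rule 3; so word 4 is Adv.
That leaves exactly one tagging: Det Det Adv Adv Noun Adv Noun.
Check: rule 1 satisfied; rule 2 satisfied; rule 3 satisfied; rule 4 satisfied; rule 5 satisfied.

Adv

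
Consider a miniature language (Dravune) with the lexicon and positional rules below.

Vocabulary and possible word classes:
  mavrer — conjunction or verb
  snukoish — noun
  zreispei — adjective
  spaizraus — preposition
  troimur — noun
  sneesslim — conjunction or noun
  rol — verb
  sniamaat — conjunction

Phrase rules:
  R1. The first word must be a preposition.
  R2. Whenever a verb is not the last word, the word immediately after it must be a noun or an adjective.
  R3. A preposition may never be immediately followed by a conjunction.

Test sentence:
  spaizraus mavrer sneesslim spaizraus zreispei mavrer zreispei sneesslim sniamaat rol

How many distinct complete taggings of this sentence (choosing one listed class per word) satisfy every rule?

Candidates per position — 1:spaizraus {preposition}; 2:mavrer {conjunction,verb}; 3:sneesslim {conjunction,noun}; 4:spaizraus {preposition}; 5:zreispei {adjective}; 6:mavrer {conjunction,verb}; 7:zreispei {adjective}; 8:sneesslim {conjunction,noun}; 9:sniamaat {conjunction}; 10:rol {verb}.
There are 16 candidate sequences in total.
The sequences that satisfy every rule: preposition verb noun preposition adjective conjunction adjective conjunction conjunction verb; preposition verb noun preposition adjective conjunction adjective noun conjunction verb; preposition verb noun preposition adjective verb adjective conjunction conjunction verb; preposition verb noun preposition adjective verb adjective noun conjunction verb.
Count = 4.

4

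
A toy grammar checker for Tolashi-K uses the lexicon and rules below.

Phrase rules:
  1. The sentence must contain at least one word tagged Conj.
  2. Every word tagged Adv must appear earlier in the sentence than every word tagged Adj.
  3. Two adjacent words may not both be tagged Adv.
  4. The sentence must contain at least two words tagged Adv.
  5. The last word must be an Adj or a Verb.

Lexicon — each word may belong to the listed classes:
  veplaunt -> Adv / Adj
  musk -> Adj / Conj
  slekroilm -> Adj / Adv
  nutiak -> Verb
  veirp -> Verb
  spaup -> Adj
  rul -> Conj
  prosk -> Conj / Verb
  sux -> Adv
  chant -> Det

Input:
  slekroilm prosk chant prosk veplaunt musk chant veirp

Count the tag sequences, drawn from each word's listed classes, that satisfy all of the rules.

Candidates per position — 1:slekroilm {Adj,Adv}; 2:prosk {Conj,Verb}; 3:chant {Det}; 4:prosk {Conj,Verb}; 5:veplaunt {Adv,Adj}; 6:musk {Adj,Conj}; 7:chant {Det}; 8:veirp {Verb}.
There are 32 candidate sequences in total.
Checking each against the rules leaves 7 sequences.
Count = 7.

7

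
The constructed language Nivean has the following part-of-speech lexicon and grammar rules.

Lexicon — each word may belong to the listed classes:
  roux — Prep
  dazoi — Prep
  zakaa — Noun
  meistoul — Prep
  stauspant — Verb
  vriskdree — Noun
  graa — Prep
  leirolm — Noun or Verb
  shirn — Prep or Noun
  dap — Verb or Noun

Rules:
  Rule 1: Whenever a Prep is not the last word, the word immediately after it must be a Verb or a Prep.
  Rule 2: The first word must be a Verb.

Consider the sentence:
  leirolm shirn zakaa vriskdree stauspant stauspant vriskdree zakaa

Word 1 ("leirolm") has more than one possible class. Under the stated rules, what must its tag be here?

Candidates per position — 1:leirolm {Noun,Verb}; 2:shirn {Prep,Noun}; 3:zakaa {Noun}; 4:vriskdree {Noun}; 5:stauspant {Verb}; 6:stauspant {Verb}; 7:vriskdree {Noun}; 8:zakaa {Noun}.
If word 1 were Noun, no tagging could satisfy rule 2; so word 1 is Verb.
If word 2 were Prep, no tagging could satisfy rule 1; so word 2 is Noun.
So the tagging must be: Verb Noun Noun Noun Verb Verb Noun Noun.
Checking: rule 1 satisfied; rule 2 satisfied.

Verb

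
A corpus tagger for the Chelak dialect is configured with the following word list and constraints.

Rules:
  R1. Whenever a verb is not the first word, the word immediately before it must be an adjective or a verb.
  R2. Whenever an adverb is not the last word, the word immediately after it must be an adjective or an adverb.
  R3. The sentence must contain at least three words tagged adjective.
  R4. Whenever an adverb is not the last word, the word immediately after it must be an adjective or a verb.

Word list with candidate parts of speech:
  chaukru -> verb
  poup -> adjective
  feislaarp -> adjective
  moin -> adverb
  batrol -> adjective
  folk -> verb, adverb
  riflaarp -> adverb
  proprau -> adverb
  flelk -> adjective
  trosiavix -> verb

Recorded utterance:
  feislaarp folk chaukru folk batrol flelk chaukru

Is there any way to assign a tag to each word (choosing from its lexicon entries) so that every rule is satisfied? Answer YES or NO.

YES

Candidates per position — 1:feislaarp {adjective}; 2:folk {verb,adverb}; 3:chaukru {verb}; 4:folk {verb,adverb}; 5:batrol {adjective}; 6:flelk {adjective}; 7:chaukru {verb}.
One satisfying assignment: adjective verb verb adverb adjective adjective verb.
Check: rule 1 ok; rule 2 ok; rule 3 ok; rule 4 ok.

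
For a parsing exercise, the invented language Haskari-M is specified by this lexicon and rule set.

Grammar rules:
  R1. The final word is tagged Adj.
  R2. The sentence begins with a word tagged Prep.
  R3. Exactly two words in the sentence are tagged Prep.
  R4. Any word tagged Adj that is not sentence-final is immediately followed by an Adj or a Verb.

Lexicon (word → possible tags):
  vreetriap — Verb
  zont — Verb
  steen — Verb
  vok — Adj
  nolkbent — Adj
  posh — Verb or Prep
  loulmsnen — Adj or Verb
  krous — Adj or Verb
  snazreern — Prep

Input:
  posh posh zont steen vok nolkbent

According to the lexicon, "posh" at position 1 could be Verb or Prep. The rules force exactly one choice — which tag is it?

Candidates per position — 1:posh {Verb,Prep}; 2:posh {Verb,Prep}; 3:zont {Verb}; 4:steen {Verb}; 5:vok {Adj}; 6:nolkbent {Adj}.
Position 1: tagging it Verb would leave rule 2 unsatisfiable, so it must be Prep.
Position 2: tagging it Verb would leave rule 3 unsatisfiable, so it must be Prep.
The only consistent sequence is: Prep Prep Verb Verb Adj Adj.
Verifying each rule — rule 1 ✓; rule 2 ✓; rule 3 ✓; rule 4 ✓.

Prep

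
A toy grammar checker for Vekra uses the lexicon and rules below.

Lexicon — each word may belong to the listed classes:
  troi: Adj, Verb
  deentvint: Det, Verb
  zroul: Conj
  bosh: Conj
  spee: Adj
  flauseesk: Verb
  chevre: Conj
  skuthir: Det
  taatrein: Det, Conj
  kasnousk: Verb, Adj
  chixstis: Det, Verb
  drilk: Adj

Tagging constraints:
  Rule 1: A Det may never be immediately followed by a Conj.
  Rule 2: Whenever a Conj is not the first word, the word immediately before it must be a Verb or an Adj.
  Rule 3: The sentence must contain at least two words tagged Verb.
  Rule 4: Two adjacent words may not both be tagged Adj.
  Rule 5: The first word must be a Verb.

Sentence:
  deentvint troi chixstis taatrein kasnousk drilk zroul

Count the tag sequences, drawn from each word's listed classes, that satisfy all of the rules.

Candidates per position — 1:deentvint {Det,Verb}; 2:troi {Adj,Verb}; 3:chixstis {Det,Verb}; 4:taatrein {Det,Conj}; 5:kasnousk {Verb,Adj}; 6:drilk {Adj}; 7:zroul {Conj}.
There are 32 candidate sequences in total.
Checking each against the rules leaves 6 sequences.
Count = 6.

6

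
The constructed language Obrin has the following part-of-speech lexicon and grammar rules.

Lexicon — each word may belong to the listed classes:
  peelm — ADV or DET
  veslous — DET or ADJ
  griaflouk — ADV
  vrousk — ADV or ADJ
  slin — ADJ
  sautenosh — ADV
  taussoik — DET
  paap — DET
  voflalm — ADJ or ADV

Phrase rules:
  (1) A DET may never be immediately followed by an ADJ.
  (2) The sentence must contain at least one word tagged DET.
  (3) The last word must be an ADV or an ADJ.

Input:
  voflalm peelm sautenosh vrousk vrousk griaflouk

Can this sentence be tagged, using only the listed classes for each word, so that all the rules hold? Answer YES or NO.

YES

Candidates per position — 1:voflalm {ADJ,ADV}; 2:peelm {ADV,DET}; 3:sautenosh {ADV}; 4:vrousk {ADV,ADJ}; 5:vrousk {ADV,ADJ}; 6:griaflouk {ADV}.
One satisfying assignment: ADV DET ADV ADJ ADV ADV.
Check: rule 1 satisfied; rule 2 satisfied; rule 3 satisfied.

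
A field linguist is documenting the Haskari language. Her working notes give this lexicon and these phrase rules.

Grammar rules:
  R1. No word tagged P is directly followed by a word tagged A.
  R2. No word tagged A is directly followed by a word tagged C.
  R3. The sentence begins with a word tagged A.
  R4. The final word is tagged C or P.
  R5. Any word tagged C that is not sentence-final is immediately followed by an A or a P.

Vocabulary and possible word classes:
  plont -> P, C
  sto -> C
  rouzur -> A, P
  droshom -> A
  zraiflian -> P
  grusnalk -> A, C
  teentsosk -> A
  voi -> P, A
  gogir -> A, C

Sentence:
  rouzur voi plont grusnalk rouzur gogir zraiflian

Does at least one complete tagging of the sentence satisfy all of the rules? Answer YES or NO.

Candidates per position — 1:rouzur {A,P}; 2:voi {P,A}; 3:plont {P,C}; 4:grusnalk {A,C}; 5:rouzur {A,P}; 6:gogir {A,C}; 7:zraiflian {P}.
One satisfying assignment: A P C A A A P.
Check: rule 1 satisfied; rule 2 satisfied; rule 3 satisfied; rule 4 satisfied; rule 5 satisfied.

YES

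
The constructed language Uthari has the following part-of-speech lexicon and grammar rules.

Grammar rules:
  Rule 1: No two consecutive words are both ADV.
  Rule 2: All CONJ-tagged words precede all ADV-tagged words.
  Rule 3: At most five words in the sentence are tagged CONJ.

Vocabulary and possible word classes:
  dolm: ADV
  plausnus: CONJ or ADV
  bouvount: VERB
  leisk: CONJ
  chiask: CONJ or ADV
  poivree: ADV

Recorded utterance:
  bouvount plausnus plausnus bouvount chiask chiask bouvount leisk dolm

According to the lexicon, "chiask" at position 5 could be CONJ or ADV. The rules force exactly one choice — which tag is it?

Candidates per position — 1:bouvount {VERB}; 2:plausnus {CONJ,ADV}; 3:plausnus {CONJ,ADV}; 4:bouvount {VERB}; 5:chiask {CONJ,ADV}; 6:chiask {CONJ,ADV}; 7:bouvount {VERB}; 8:leisk {CONJ}; 9:dolm {ADV}.
If word 2 were ADV, no tagging could satisfy rule 2; so word 2 is CONJ.
If word 3 were ADV, no tagging could satisfy rule 2; so word 3 is CONJ.
If word 5 were ADV, no tagging could satisfy rule 2; so word 5 is CONJ.
If word 6 were ADV, no tagging could satisfy rule 2; so word 6 is CONJ.
The unique satisfying tagging is: VERB CONJ CONJ VERB CONJ CONJ VERB CONJ ADV.
Checking: rule 1 holds; rule 2 holds; rule 3 holds.

CONJ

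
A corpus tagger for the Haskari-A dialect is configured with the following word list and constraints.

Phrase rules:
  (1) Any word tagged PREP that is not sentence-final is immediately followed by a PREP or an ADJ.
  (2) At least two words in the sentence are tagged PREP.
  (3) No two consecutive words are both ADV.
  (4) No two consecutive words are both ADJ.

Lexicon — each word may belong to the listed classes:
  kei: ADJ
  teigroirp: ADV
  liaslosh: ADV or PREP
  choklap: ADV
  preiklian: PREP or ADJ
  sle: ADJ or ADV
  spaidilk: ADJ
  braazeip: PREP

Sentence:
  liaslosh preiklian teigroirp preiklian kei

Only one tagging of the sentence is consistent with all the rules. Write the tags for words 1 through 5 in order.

PREP ADJ ADV PREP ADJ

Candidates per position — 1:liaslosh {ADV,PREP}; 2:preiklian {PREP,ADJ}; 3:teigroirp {ADV}; 4:preiklian {PREP,ADJ}; 5:kei {ADJ}.
Position 2: PREP is ruled out by rule 1; that leaves ADJ.
Position 4: ADJ is ruled out by rule 2; that leaves PREP.
Position 1: ADV is ruled out by rule 2; that leaves PREP.
So the tagging must be: PREP ADJ ADV PREP ADJ.
Checking: rule 1 holds; rule 2 holds; rule 3 holds; rule 4 holds.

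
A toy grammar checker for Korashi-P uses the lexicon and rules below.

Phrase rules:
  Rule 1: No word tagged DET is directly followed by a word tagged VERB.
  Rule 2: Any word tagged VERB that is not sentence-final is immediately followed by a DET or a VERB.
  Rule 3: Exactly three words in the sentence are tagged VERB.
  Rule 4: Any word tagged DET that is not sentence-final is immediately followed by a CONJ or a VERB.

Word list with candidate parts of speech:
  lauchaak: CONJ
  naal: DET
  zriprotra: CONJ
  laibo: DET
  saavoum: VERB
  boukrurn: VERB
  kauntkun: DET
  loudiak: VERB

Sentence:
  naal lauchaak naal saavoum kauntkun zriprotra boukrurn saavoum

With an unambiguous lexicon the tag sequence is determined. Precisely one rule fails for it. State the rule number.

Fixed tagging: DET CONJ DET VERB DET CONJ VERB VERB.
Checking each rule: R1 violated, R2 holds, R3 holds, R4 holds.
Only rule 1 fails.

1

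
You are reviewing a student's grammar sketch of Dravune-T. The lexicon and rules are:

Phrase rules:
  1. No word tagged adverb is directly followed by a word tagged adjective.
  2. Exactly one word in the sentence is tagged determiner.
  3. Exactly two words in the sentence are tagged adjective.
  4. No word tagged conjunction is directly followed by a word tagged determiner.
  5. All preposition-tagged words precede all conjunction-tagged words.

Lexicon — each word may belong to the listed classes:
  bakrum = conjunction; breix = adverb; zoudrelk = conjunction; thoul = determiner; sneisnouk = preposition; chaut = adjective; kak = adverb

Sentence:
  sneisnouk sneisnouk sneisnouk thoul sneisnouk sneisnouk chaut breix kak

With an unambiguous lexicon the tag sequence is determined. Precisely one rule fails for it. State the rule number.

Fixed tagging: preposition preposition preposition determiner preposition preposition adjective adverb adverb.
Applying the rules: R1 holds, R2 holds, R3 violated, R4 holds, R5 holds.
Only rule 3 fails.

3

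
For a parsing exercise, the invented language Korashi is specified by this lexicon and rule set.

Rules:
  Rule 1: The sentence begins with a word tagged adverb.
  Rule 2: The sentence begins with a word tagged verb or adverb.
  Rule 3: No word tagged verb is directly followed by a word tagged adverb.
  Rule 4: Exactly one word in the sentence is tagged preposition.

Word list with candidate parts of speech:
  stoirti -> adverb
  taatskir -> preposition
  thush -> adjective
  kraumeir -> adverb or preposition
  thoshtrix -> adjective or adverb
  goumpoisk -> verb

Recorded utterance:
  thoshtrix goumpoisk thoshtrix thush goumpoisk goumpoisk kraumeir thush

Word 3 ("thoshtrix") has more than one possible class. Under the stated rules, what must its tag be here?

adjective

Candidates per position — 1:thoshtrix {adjective,adverb}; 2:goumpoisk {verb}; 3:thoshtrix {adjective,adverb}; 4:thush {adjective}; 5:goumpoisk {verb}; 6:goumpoisk {verb}; 7:kraumeir {adverb,preposition}; 8:thush {adjective}.
If word 1 were adjective, no tagging could satisfy rule 1; so word 1 is adverb.
If word 3 were adverb, no tagging could satisfy rule 3; so word 3 is adjective.
If word 7 were adverb, no tagging could satisfy rule 3; so word 7 is preposition.
The only consistent sequence is: adverb verb adjective adjective verb verb preposition adjective.
Check: rule 1 holds; rule 2 holds; rule 3 holds; rule 4 holds.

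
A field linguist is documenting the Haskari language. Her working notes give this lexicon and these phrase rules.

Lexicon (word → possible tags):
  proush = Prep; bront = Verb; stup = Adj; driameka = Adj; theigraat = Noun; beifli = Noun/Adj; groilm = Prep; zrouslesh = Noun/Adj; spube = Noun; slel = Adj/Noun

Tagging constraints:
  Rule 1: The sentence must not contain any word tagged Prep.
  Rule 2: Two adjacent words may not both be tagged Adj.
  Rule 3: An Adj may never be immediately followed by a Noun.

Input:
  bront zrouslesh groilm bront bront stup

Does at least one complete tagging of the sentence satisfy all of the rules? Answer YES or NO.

Candidates per position — 1:bront {Verb}; 2:zrouslesh {Noun,Adj}; 3:groilm {Prep}; 4:bront {Verb}; 5:bront {Verb}; 6:stup {Adj}.
Rule 1 cannot be satisfied by any choice of tags from the lexicon.
So there is no consistent tagging.

NO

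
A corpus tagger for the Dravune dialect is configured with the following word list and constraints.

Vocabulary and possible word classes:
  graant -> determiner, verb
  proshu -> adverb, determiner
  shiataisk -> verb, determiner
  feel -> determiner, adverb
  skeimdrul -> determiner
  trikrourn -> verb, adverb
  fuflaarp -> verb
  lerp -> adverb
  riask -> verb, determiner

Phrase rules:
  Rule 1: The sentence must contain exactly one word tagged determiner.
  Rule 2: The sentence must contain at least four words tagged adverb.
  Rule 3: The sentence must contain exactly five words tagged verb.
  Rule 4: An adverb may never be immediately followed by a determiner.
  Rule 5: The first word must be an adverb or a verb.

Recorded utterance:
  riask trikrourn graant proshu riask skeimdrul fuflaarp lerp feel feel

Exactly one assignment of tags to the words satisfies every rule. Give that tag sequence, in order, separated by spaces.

Candidates per position — 1:riask {verb,determiner}; 2:trikrourn {verb,adverb}; 3:graant {determiner,verb}; 4:proshu {adverb,determiner}; 5:riask {verb,determiner}; 6:skeimdrul {determiner}; 7:fuflaarp {verb}; 8:lerp {adverb}; 9:feel {determiner,adverb}; 10:feel {determiner,adverb}.
If word 1 were determiner, no tagging could satisfy rule 1; so word 1 is verb.
If word 2 were adverb, no tagging could satisfy rule 3; so word 2 is verb.
If word 3 were determiner, no tagging could satisfy rule 1; so word 3 is verb.
If word 4 were determiner, no tagging could satisfy rule 1; so word 4 is adverb.
If word 5 were determiner, no tagging could satisfy rule 1; so word 5 is verb.
If word 9 were determiner, no tagging could satisfy rule 1; so word 9 is adverb.
If word 10 were determiner, no tagging could satisfy rule 1; so word 10 is adverb.
That leaves exactly one tagging: verb verb verb adverb verb determiner verb adverb adverb adverb.
Rule-by-rule: rule 1 ✓; rule 2 ✓; rule 3 ✓; rule 4 ✓; rule 5 ✓.

verb verb verb adverb verb determiner verb adverb adverb adverb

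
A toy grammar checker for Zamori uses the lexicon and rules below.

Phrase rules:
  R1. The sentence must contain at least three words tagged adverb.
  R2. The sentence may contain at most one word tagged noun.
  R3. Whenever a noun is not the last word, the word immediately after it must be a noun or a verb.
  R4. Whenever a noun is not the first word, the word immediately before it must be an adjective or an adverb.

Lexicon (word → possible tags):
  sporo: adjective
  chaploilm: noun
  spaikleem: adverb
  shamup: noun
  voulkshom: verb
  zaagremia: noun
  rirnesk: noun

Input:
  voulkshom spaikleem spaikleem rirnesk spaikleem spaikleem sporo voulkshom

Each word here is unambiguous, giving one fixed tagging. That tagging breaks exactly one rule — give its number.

Fixed tagging: verb adverb adverb noun adverb adverb adjective verb.
Applying the rules: R1 pass, R2 pass, R3 fail, R4 pass.
Only rule 3 fails.

3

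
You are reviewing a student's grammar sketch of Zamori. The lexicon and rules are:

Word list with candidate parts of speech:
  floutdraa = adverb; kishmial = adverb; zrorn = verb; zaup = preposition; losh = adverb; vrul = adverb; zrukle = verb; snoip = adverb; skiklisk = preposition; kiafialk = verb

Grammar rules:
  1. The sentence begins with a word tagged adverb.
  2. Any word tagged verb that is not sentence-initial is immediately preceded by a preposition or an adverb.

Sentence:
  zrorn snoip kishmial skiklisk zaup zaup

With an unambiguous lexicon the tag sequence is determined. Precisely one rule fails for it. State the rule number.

Fixed tagging: verb adverb adverb preposition preposition preposition.
Rule check: R1 violated, R2 holds.
Only rule 1 fails.

1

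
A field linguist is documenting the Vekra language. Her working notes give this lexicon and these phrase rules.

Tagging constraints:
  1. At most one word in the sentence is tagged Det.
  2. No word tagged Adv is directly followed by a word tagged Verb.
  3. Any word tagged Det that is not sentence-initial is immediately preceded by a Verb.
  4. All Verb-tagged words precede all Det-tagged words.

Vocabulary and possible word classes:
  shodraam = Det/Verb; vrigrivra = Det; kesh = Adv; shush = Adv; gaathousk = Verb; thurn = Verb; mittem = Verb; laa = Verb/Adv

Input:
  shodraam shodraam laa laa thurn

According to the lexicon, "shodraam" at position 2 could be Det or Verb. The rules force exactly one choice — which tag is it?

Candidates per position — 1:shodraam {Det,Verb}; 2:shodraam {Det,Verb}; 3:laa {Verb,Adv}; 4:laa {Verb,Adv}; 5:thurn {Verb}.
If word 1 were Det, no tagging could satisfy rule 4; so word 1 is Verb.
If word 2 were Det, no tagging could satisfy rule 4; so word 2 is Verb.
If word 3 were Adv, no tagging could satisfy rule 2; so word 3 is Verb.
If word 4 were Adv, no tagging could satisfy rule 2; so word 4 is Verb.
So the tagging must be: Verb Verb Verb Verb Verb.
Rule-by-rule: rule 1 ok; rule 2 ok; rule 3 ok; rule 4 ok.

Verb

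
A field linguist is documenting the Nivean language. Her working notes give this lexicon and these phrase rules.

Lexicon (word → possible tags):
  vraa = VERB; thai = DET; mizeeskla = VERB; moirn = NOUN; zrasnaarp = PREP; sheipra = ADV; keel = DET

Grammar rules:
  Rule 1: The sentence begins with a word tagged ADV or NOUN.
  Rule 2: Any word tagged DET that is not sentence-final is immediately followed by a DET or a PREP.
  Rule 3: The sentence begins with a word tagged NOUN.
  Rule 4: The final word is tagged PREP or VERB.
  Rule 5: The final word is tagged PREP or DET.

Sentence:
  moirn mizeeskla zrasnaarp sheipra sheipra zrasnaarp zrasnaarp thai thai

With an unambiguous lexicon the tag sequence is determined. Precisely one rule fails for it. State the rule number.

4

Fixed tagging: NOUN VERB PREP ADV ADV PREP PREP DET DET.
Rule check: R1 ✓, R2 ✓, R3 ✓, R4 ✗, R5 ✓.
Only rule 4 fails.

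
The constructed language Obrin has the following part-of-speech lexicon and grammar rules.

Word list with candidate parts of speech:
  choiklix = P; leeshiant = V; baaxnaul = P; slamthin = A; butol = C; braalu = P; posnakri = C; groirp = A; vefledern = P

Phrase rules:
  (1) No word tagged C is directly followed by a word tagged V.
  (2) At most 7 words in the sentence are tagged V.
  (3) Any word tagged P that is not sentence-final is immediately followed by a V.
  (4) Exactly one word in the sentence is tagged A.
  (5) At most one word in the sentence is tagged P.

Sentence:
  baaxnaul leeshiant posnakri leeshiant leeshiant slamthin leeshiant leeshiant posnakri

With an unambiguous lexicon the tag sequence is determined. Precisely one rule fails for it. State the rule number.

Fixed tagging: P V C V V A V V C.
Checking each rule: R1 fails, R2 ok, R3 ok, R4 ok, R5 ok.
Only rule 1 fails.

1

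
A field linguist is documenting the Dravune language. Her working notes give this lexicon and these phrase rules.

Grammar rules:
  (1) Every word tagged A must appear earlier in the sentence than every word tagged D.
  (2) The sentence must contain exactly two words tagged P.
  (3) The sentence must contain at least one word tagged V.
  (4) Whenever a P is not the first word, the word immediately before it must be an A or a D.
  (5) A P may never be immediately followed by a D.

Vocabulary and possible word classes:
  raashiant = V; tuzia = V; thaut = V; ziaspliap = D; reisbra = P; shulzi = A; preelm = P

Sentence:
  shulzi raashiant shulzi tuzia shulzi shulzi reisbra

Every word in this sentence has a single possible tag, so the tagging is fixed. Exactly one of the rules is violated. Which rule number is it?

2

Fixed tagging: A V A V A A P.
Applying the rules: R1 pass, R2 fail, R3 pass, R4 pass, R5 pass.
Only rule 2 fails.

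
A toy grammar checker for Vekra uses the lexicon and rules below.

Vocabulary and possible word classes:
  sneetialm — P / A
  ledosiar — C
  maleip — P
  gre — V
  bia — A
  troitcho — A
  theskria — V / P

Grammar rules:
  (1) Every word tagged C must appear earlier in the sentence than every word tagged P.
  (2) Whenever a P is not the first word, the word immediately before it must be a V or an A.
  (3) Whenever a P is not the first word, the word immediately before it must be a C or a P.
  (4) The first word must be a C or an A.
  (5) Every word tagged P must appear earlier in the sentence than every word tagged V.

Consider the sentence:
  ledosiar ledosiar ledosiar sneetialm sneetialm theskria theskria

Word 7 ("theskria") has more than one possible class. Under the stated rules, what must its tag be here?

Candidates per position — 1:ledosiar {C}; 2:ledosiar {C}; 3:ledosiar {C}; 4:sneetialm {P,A}; 5:sneetialm {P,A}; 6:theskria {V,P}; 7:theskria {V,P}.
At position 4, choosing P makes rule 2 impossible to satisfy; hence A.
At position 5, choosing P makes rule 3 impossible to satisfy; hence A.
At position 6, choosing P makes rule 3 impossible to satisfy; hence V.
At position 7, choosing P makes rule 3 impossible to satisfy; hence V.
The unique satisfying tagging is: C C C A A V V.
Checking: rule 1 ✓; rule 2 ✓; rule 3 ✓; rule 4 ✓; rule 5 ✓.

V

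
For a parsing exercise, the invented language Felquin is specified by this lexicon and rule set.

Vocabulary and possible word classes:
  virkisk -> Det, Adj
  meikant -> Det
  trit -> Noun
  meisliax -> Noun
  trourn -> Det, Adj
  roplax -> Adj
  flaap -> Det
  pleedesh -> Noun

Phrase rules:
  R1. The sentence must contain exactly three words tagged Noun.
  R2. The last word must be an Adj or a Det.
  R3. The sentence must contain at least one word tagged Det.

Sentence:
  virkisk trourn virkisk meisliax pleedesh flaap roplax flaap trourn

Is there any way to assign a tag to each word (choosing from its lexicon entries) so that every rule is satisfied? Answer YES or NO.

Candidates per position — 1:virkisk {Det,Adj}; 2:trourn {Det,Adj}; 3:virkisk {Det,Adj}; 4:meisliax {Noun}; 5:pleedesh {Noun}; 6:flaap {Det}; 7:roplax {Adj}; 8:flaap {Det}; 9:trourn {Det,Adj}.
Rule 1 cannot be satisfied by any choice of tags from the lexicon.
So there is no consistent tagging.

NO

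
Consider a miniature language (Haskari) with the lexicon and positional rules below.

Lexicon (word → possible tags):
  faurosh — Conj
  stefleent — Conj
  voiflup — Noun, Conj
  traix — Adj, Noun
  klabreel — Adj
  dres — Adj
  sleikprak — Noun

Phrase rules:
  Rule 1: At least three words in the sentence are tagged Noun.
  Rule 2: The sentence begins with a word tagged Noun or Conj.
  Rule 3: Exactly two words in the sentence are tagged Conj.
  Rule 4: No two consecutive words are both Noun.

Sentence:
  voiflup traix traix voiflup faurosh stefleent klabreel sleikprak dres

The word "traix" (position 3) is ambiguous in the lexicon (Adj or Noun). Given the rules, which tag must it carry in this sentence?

Adj

Candidates per position — 1:voiflup {Noun,Conj}; 2:traix {Adj,Noun}; 3:traix {Adj,Noun}; 4:voiflup {Noun,Conj}; 5:faurosh {Conj}; 6:stefleent {Conj}; 7:klabreel {Adj}; 8:sleikprak {Noun}; 9:dres {Adj}.
Word 1 cannot be Conj — rule 3 would then fail for every completion. It is Noun.
Word 2 cannot be Noun — rule 4 would then fail for every completion. It is Adj.
Word 4 cannot be Conj — rule 3 would then fail for every completion. It is Noun.
Word 3 cannot be Noun — rule 4 would then fail for every completion. It is Adj.
So the tagging must be: Noun Adj Adj Noun Conj Conj Adj Noun Adj.
Rule-by-rule: rule 1 holds; rule 2 holds; rule 3 holds; rule 4 holds.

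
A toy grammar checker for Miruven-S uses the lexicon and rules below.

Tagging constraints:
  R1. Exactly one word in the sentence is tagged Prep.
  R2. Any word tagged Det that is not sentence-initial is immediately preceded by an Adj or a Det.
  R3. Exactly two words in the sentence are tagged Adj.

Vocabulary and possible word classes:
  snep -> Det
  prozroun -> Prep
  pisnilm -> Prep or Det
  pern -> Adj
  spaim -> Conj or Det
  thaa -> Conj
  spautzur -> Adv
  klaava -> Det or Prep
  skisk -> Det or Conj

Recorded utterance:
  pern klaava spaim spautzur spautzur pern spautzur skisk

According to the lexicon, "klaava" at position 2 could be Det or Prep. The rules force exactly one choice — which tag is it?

Candidates per position — 1:pern {Adj}; 2:klaava {Det,Prep}; 3:spaim {Conj,Det}; 4:spautzur {Adv}; 5:spautzur {Adv}; 6:pern {Adj}; 7:spautzur {Adv}; 8:skisk {Det,Conj}.
If word 2 were Det, no tagging could satisfy rule 1; so word 2 is Prep.
If word 3 were Det, no tagging could satisfy rule 2; so word 3 is Conj.
If word 8 were Det, no tagging could satisfy rule 2; so word 8 is Conj.
The unique satisfying tagging is: Adj Prep Conj Adv Adv Adj Adv Conj.
Verifying each rule — rule 1 satisfied; rule 2 satisfied; rule 3 satisfied.

Prep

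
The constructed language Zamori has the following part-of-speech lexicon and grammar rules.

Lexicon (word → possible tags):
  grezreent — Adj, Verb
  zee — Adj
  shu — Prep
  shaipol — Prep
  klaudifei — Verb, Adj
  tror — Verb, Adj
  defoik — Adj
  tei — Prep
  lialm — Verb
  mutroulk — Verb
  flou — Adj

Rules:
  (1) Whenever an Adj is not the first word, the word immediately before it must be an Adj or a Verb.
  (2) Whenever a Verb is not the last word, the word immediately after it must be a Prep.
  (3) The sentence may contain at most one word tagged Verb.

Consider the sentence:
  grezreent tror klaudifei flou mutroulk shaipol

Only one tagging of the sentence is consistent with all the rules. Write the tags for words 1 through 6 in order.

Candidates per position — 1:grezreent {Adj,Verb}; 2:tror {Verb,Adj}; 3:klaudifei {Verb,Adj}; 4:flou {Adj}; 5:mutroulk {Verb}; 6:shaipol {Prep}.
If word 1 were Verb, no tagging could satisfy rule 2; so word 1 is Adj.
If word 2 were Verb, no tagging could satisfy rule 2; so word 2 is Adj.
If word 3 were Verb, no tagging could satisfy rule 2; so word 3 is Adj.
The only consistent sequence is: Adj Adj Adj Adj Verb Prep.
Check: rule 1 satisfied; rule 2 satisfied; rule 3 satisfied.

Adj Adj Adj Adj Verb Prep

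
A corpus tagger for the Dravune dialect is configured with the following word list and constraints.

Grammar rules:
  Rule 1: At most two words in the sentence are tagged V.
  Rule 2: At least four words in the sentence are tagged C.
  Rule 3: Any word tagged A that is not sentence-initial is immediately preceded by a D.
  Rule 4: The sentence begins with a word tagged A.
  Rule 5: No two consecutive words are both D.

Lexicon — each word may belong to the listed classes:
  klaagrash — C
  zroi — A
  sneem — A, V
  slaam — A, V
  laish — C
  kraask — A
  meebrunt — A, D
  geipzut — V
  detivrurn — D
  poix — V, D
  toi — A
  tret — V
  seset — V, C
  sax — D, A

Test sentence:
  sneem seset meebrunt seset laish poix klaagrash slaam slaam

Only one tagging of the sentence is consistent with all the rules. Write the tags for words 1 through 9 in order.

A C D C C D C V V

Candidates per position — 1:sneem {A,V}; 2:seset {V,C}; 3:meebrunt {A,D}; 4:seset {V,C}; 5:laish {C}; 6:poix {V,D}; 7:klaagrash {C}; 8:slaam {A,V}; 9:slaam {A,V}.
Word 1 cannot be V — rule 4 would then fail for every completion. It is A.
Word 2 cannot be V — rule 2 would then fail for every completion. It is C.
Word 3 cannot be A — rule 3 would then fail for every completion. It is D.
Word 4 cannot be V — rule 2 would then fail for every completion. It is C.
Word 8 cannot be A — rule 3 would then fail for every completion. It is V.
Word 9 cannot be A — rule 3 would then fail for every completion. It is V.
Word 6 cannot be V — rule 1 would then fail for every completion. It is D.
That leaves exactly one tagging: A C D C C D C V V.
Rule-by-rule: rule 1 satisfied; rule 2 satisfied; rule 3 satisfied; rule 4 satisfied; rule 5 satisfied.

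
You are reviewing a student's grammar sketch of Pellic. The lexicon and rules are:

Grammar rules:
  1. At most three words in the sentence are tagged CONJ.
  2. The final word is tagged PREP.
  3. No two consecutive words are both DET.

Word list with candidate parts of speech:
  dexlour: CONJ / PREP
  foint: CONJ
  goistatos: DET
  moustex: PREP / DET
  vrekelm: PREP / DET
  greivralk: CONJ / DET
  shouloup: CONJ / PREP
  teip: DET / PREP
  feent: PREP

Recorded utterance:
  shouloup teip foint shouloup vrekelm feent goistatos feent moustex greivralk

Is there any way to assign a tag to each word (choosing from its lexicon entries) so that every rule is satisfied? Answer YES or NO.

NO

Candidates per position — 1:shouloup {CONJ,PREP}; 2:teip {DET,PREP}; 3:foint {CONJ}; 4:shouloup {CONJ,PREP}; 5:vrekelm {PREP,DET}; 6:feent {PREP}; 7:goistatos {DET}; 8:feent {PREP}; 9:moustex {PREP,DET}; 10:greivralk {CONJ,DET}.
Rule 2 cannot be satisfied by any choice of tags from the lexicon.
So there is no consistent tagging.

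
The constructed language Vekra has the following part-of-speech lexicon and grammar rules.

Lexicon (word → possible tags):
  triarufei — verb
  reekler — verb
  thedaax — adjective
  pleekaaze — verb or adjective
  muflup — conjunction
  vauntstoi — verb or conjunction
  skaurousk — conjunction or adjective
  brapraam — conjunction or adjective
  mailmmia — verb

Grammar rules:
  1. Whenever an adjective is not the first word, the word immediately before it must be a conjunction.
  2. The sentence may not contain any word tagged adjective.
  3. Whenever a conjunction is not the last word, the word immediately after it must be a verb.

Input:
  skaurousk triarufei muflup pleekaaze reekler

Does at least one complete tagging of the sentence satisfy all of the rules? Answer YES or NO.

Candidates per position — 1:skaurousk {conjunction,adjective}; 2:triarufei {verb}; 3:muflup {conjunction}; 4:pleekaaze {verb,adjective}; 5:reekler {verb}.
One satisfying assignment: conjunction verb conjunction verb verb.
Check: rule 1 ✓; rule 2 ✓; rule 3 ✓.

YES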